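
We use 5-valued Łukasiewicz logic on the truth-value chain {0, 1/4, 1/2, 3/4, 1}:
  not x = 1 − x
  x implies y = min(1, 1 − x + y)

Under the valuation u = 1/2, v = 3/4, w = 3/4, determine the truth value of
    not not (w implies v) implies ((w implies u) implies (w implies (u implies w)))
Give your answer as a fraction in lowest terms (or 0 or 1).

1

w implies v = 3/4 implies 3/4 = 1
not (w implies v) = not 1 = 0
not not (w implies v) = not 0 = 1
w implies u = 3/4 implies 1/2 = 3/4
u implies w = 1/2 implies 3/4 = 1
w implies (u implies w) = 3/4 implies 1 = 1
(w implies u) implies (w implies (u implies w)) = 3/4 implies 1 = 1
not not (w implies v) implies ((w implies u) implies (w implies (u implies w))) = 1 implies 1 = 1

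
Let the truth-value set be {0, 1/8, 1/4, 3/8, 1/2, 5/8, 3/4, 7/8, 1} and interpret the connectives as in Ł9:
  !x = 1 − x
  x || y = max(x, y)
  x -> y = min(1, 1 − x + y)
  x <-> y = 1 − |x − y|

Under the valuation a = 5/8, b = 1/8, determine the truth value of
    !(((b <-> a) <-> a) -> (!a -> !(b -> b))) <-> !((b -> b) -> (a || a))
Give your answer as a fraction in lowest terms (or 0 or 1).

b <-> a = 1/8 <-> 5/8 = 1/2
(b <-> a) <-> a = 1/2 <-> 5/8 = 7/8
!a = !5/8 = 3/8
b -> b = 1/8 -> 1/8 = 1
!(b -> b) = !1 = 0
!a -> !(b -> b) = 3/8 -> 0 = 5/8
((b <-> a) <-> a) -> (!a -> !(b -> b)) = 7/8 -> 5/8 = 3/4
!(((b <-> a) <-> a) -> (!a -> !(b -> b))) = !3/4 = 1/4
b -> b = 1/8 -> 1/8 = 1
a || a = 5/8 || 5/8 = 5/8
(b -> b) -> (a || a) = 1 -> 5/8 = 5/8
!((b -> b) -> (a || a)) = !5/8 = 3/8
!(((b <-> a) <-> a) -> (!a -> !(b -> b))) <-> !((b -> b) -> (a || a)) = 1/4 <-> 3/8 = 7/8

7/8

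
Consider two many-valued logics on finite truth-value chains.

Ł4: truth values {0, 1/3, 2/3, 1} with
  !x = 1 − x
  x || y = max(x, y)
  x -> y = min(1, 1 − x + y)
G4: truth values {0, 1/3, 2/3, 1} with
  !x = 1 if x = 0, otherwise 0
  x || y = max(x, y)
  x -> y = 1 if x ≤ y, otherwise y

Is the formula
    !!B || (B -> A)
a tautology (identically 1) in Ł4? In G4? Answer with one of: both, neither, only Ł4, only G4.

In Ł4: at A = 0, B = 1/3 the value is 2/3 — not a tautology.
In G4: every assignment gives 1 — tautology.

only G4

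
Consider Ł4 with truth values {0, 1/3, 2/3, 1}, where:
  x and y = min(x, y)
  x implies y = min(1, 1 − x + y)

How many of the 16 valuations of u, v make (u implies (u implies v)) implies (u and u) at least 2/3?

u = 0, v = 0 ↦ 0  <
u = 0, v = 1/3 ↦ 0  <
u = 0, v = 2/3 ↦ 0  <
u = 0, v = 1 ↦ 0  <
u = 1/3, v = 0 ↦ 1/3  <
u = 1/3, v = 1/3 ↦ 1/3  <
u = 1/3, v = 2/3 ↦ 1/3  <
u = 1/3, v = 1 ↦ 1/3  <
u = 2/3, v = 0 ↦ 1  ≥
u = 2/3, v = 1/3 ↦ 2/3  ≥
u = 2/3, v = 2/3 ↦ 2/3  ≥
u = 2/3, v = 1 ↦ 2/3  ≥
u = 1, v = 0 ↦ 1  ≥
u = 1, v = 1/3 ↦ 1  ≥
u = 1, v = 2/3 ↦ 1  ≥
u = 1, v = 1 ↦ 1  ≥
So 8 of the 16 assignments meet the threshold.

8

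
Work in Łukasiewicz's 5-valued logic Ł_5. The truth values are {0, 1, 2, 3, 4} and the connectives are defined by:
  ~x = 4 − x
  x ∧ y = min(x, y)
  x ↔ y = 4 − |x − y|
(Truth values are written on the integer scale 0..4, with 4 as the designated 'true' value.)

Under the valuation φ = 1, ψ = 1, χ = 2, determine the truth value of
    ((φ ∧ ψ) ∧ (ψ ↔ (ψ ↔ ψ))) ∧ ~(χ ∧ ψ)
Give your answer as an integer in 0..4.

φ ∧ ψ = 1 ∧ 1 = 1
ψ ↔ ψ = 1 ↔ 1 = 4
ψ ↔ (ψ ↔ ψ) = 1 ↔ 4 = 1
(φ ∧ ψ) ∧ (ψ ↔ (ψ ↔ ψ)) = 1 ∧ 1 = 1
χ ∧ ψ = 2 ∧ 1 = 1
~(χ ∧ ψ) = ~1 = 3
((φ ∧ ψ) ∧ (ψ ↔ (ψ ↔ ψ))) ∧ ~(χ ∧ ψ) = 1 ∧ 3 = 1

1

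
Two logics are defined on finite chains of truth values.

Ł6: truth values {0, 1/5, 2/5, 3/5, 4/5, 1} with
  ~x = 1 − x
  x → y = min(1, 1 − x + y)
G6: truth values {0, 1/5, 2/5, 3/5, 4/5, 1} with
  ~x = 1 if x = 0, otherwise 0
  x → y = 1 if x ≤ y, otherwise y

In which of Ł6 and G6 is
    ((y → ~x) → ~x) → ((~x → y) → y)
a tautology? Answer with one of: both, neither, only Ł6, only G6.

In Ł6: every assignment gives 1 — tautology.
In G6: at x = 1/5, y = 1/5 the value is 1/5 — not a tautology.

only Ł6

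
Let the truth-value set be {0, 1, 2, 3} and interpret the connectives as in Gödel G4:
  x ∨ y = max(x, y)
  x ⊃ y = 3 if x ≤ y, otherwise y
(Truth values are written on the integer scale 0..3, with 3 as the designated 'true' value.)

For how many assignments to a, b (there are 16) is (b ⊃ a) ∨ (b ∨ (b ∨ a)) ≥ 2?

15

a = 0, b = 0 ↦ 3  ≥
a = 0, b = 1 ↦ 1  <
a = 0, b = 2 ↦ 2  ≥
a = 0, b = 3 ↦ 3  ≥
a = 1, b = 0 ↦ 3  ≥
a = 1, b = 1 ↦ 3  ≥
a = 1, b = 2 ↦ 2  ≥
a = 1, b = 3 ↦ 3  ≥
a = 2, b = 0 ↦ 3  ≥
a = 2, b = 1 ↦ 3  ≥
a = 2, b = 2 ↦ 3  ≥
a = 2, b = 3 ↦ 3  ≥
a = 3, b = 0 ↦ 3  ≥
a = 3, b = 1 ↦ 3  ≥
a = 3, b = 2 ↦ 3  ≥
a = 3, b = 3 ↦ 3  ≥
So 15 of the 16 assignments meet the threshold.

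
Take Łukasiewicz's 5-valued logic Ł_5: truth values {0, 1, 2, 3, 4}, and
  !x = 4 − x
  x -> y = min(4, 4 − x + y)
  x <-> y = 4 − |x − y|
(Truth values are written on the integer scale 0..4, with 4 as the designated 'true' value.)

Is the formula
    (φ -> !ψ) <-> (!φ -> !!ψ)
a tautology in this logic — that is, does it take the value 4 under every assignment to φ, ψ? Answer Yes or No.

No

Counterexample: take φ = 0, ψ = 0.
!ψ = !0 = 4
φ -> !ψ = 0 -> 4 = 4
!φ = !0 = 4
!ψ = !0 = 4
!!ψ = !4 = 0
!φ -> !!ψ = 4 -> 0 = 0
(φ -> !ψ) <-> (!φ -> !!ψ) = 4 <-> 0 = 0
This gives 0 ≠ 4.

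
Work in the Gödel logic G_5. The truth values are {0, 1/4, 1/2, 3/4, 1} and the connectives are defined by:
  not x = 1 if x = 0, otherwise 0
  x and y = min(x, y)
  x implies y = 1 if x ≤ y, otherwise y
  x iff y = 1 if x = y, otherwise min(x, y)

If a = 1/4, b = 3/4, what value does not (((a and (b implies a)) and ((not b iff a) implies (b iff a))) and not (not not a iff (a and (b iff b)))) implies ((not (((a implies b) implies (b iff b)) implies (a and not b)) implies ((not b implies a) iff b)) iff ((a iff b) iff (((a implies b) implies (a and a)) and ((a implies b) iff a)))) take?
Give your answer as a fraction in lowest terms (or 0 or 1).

3/4

b implies a = 3/4 implies 1/4 = 1/4
a and (b implies a) = 1/4 and 1/4 = 1/4
not b = not 3/4 = 0
not b iff a = 0 iff 1/4 = 0
b iff a = 3/4 iff 1/4 = 1/4
(not b iff a) implies (b iff a) = 0 implies 1/4 = 1
(a and (b implies a)) and ((not b iff a) implies (b iff a)) = 1/4 and 1 = 1/4
not a = not 1/4 = 0
not not a = not 0 = 1
b iff b = 3/4 iff 3/4 = 1
a and (b iff b) = 1/4 and 1 = 1/4
not not a iff (a and (b iff b)) = 1 iff 1/4 = 1/4
not (not not a iff (a and (b iff b))) = not 1/4 = 0
((a and (b implies a)) and ((not b iff a) implies (b iff a))) and not (not not a iff (a and (b iff b))) = 1/4 and 0 = 0
not (((a and (b implies a)) and ((not b iff a) implies (b iff a))) and not (not not a iff (a and (b iff b)))) = not 0 = 1
a implies b = 1/4 implies 3/4 = 1
b iff b = 3/4 iff 3/4 = 1
(a implies b) implies (b iff b) = 1 implies 1 = 1
not b = not 3/4 = 0
a and not b = 1/4 and 0 = 0
((a implies b) implies (b iff b)) implies (a and not b) = 1 implies 0 = 0
not (((a implies b) implies (b iff b)) implies (a and not b)) = not 0 = 1
not b = not 3/4 = 0
not b implies a = 0 implies 1/4 = 1
(not b implies a) iff b = 1 iff 3/4 = 3/4
not (((a implies b) implies (b iff b)) implies (a and not b)) implies ((not b implies a) iff b) = 1 implies 3/4 = 3/4
a iff b = 1/4 iff 3/4 = 1/4
a implies b = 1/4 implies 3/4 = 1
a and a = 1/4 and 1/4 = 1/4
(a implies b) implies (a and a) = 1 implies 1/4 = 1/4
a implies b = 1/4 implies 3/4 = 1
(a implies b) iff a = 1 iff 1/4 = 1/4
((a implies b) implies (a and a)) and ((a implies b) iff a) = 1/4 and 1/4 = 1/4
(a iff b) iff (((a implies b) implies (a and a)) and ((a implies b) iff a)) = 1/4 iff 1/4 = 1
(not (((a implies b) implies (b iff b)) implies (a and not b)) implies ((not b implies a) iff b)) iff ((a iff b) iff (((a implies b) implies (a and a)) and ((a implies b) iff a))) = 3/4 iff 1 = 3/4
not (((a and (b implies a)) and ((not b iff a) implies (b iff a))) and not (not not a iff (a and (b iff b)))) implies ((not (((a implies b) implies (b iff b)) implies (a and not b)) implies ((not b implies a) iff b)) iff ((a iff b) iff (((a implies b) implies (a and a)) and ((a implies b) iff a)))) = 1 implies 3/4 = 3/4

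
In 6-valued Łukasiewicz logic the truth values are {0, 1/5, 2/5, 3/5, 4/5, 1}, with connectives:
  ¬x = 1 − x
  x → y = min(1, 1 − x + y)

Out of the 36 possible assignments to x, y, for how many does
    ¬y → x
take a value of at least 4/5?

value 1: 21 assignments (counts)
value 4/5: 5 assignments (counts)
value 3/5: 4 assignments
value 2/5: 3 assignments
value 1/5: 2 assignments
value 0: 1 assignment
So 26 of the 36 assignments meet the threshold.

26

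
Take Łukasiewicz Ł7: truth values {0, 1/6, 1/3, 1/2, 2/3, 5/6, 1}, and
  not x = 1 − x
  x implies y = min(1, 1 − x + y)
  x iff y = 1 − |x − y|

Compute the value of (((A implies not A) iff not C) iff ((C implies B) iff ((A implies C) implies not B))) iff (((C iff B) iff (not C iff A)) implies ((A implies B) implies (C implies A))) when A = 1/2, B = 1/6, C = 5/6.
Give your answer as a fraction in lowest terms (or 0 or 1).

not A = not 1/2 = 1/2
A implies not A = 1/2 implies 1/2 = 1
not C = not 5/6 = 1/6
(A implies not A) iff not C = 1 iff 1/6 = 1/6
C implies B = 5/6 implies 1/6 = 1/3
A implies C = 1/2 implies 5/6 = 1
not B = not 1/6 = 5/6
(A implies C) implies not B = 1 implies 5/6 = 5/6
(C implies B) iff ((A implies C) implies not B) = 1/3 iff 5/6 = 1/2
((A implies not A) iff not C) iff ((C implies B) iff ((A implies C) implies not B)) = 1/6 iff 1/2 = 2/3
C iff B = 5/6 iff 1/6 = 1/3
not C = not 5/6 = 1/6
not C iff A = 1/6 iff 1/2 = 2/3
(C iff B) iff (not C iff A) = 1/3 iff 2/3 = 2/3
A implies B = 1/2 implies 1/6 = 2/3
C implies A = 5/6 implies 1/2 = 2/3
(A implies B) implies (C implies A) = 2/3 implies 2/3 = 1
((C iff B) iff (not C iff A)) implies ((A implies B) implies (C implies A)) = 2/3 implies 1 = 1
(((A implies not A) iff not C) iff ((C implies B) iff ((A implies C) implies not B))) iff (((C iff B) iff (not C iff A)) implies ((A implies B) implies (C implies A))) = 2/3 iff 1 = 2/3

2/3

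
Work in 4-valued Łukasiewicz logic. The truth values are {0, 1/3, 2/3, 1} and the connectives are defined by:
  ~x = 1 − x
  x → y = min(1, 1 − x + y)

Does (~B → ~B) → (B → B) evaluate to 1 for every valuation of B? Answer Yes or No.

Yes

B = 0 ↦ 1
B = 1/3 ↦ 1
B = 2/3 ↦ 1
B = 1 ↦ 1
Every assignment gives a value ≥ 1.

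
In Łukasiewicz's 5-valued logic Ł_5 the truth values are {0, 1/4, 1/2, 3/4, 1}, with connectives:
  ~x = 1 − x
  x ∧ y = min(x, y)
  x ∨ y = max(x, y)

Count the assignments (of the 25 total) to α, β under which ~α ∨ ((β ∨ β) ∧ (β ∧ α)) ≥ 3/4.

value 1: 6 assignments (counts)
value 3/4: 8 assignments (counts)
value 1/2: 7 assignments
value 1/4: 3 assignments
value 0: 1 assignment
So 14 of the 25 assignments meet the threshold.

14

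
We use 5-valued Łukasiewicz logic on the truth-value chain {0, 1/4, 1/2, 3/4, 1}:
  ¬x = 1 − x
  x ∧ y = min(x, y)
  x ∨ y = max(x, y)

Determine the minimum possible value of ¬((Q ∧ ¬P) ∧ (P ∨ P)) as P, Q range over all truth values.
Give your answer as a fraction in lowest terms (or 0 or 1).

1/2

Take P = 1/2, Q = 1/2:
¬P = ¬1/2 = 1/2
Q ∧ ¬P = 1/2 ∧ 1/2 = 1/2
P ∨ P = 1/2 ∨ 1/2 = 1/2
(Q ∧ ¬P) ∧ (P ∨ P) = 1/2 ∧ 1/2 = 1/2
¬((Q ∧ ¬P) ∧ (P ∨ P)) = ¬1/2 = 1/2
No assignment yields a value below 1/2, so this is the minimum.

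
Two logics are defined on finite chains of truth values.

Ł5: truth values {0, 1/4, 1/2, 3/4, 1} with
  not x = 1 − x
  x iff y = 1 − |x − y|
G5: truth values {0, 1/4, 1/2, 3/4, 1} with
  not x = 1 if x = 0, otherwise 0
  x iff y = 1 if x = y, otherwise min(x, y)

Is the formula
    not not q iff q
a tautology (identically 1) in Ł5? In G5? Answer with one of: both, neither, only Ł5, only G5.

In Ł5: every assignment gives 1 — tautology.
In G5: at q = 1/4 the value is 1/4 — not a tautology.

only Ł5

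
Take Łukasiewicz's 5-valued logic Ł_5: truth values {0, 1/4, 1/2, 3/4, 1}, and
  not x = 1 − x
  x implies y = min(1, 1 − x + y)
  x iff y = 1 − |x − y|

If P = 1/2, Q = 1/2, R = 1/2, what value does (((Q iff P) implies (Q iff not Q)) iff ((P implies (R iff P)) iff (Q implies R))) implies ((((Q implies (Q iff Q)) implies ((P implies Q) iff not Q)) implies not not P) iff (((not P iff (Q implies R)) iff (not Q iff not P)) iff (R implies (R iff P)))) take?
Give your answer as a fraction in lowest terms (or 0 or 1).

1/2

Q iff P = 1/2 iff 1/2 = 1
not Q = not 1/2 = 1/2
Q iff not Q = 1/2 iff 1/2 = 1
(Q iff P) implies (Q iff not Q) = 1 implies 1 = 1
R iff P = 1/2 iff 1/2 = 1
P implies (R iff P) = 1/2 implies 1 = 1
Q implies R = 1/2 implies 1/2 = 1
(P implies (R iff P)) iff (Q implies R) = 1 iff 1 = 1
((Q iff P) implies (Q iff not Q)) iff ((P implies (R iff P)) iff (Q implies R)) = 1 iff 1 = 1
Q iff Q = 1/2 iff 1/2 = 1
Q implies (Q iff Q) = 1/2 implies 1 = 1
P implies Q = 1/2 implies 1/2 = 1
not Q = not 1/2 = 1/2
(P implies Q) iff not Q = 1 iff 1/2 = 1/2
(Q implies (Q iff Q)) implies ((P implies Q) iff not Q) = 1 implies 1/2 = 1/2
not P = not 1/2 = 1/2
not not P = not 1/2 = 1/2
((Q implies (Q iff Q)) implies ((P implies Q) iff not Q)) implies not not P = 1/2 implies 1/2 = 1
not P = not 1/2 = 1/2
Q implies R = 1/2 implies 1/2 = 1
not P iff (Q implies R) = 1/2 iff 1 = 1/2
not Q = not 1/2 = 1/2
not P = not 1/2 = 1/2
not Q iff not P = 1/2 iff 1/2 = 1
(not P iff (Q implies R)) iff (not Q iff not P) = 1/2 iff 1 = 1/2
R iff P = 1/2 iff 1/2 = 1
R implies (R iff P) = 1/2 implies 1 = 1
((not P iff (Q implies R)) iff (not Q iff not P)) iff (R implies (R iff P)) = 1/2 iff 1 = 1/2
(((Q implies (Q iff Q)) implies ((P implies Q) iff not Q)) implies not not P) iff (((not P iff (Q implies R)) iff (not Q iff not P)) iff (R implies (R iff P))) = 1 iff 1/2 = 1/2
(((Q iff P) implies (Q iff not Q)) iff ((P implies (R iff P)) iff (Q implies R))) implies ((((Q implies (Q iff Q)) implies ((P implies Q) iff not Q)) implies not not P) iff (((not P iff (Q implies R)) iff (not Q iff not P)) iff (R implies (R iff P)))) = 1 implies 1/2 = 1/2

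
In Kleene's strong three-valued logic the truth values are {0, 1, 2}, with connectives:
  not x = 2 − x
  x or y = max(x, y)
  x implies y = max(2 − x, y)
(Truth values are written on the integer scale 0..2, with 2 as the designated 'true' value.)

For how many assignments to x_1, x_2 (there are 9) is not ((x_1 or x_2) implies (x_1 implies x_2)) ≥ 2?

x_1 = 0, x_2 = 0 ↦ 0  <
x_1 = 0, x_2 = 1 ↦ 0  <
x_1 = 0, x_2 = 2 ↦ 0  <
x_1 = 1, x_2 = 0 ↦ 1  <
x_1 = 1, x_2 = 1 ↦ 1  <
x_1 = 1, x_2 = 2 ↦ 0  <
x_1 = 2, x_2 = 0 ↦ 2  ≥
x_1 = 2, x_2 = 1 ↦ 1  <
x_1 = 2, x_2 = 2 ↦ 0  <
So 1 of the 9 assignments meets the threshold.

1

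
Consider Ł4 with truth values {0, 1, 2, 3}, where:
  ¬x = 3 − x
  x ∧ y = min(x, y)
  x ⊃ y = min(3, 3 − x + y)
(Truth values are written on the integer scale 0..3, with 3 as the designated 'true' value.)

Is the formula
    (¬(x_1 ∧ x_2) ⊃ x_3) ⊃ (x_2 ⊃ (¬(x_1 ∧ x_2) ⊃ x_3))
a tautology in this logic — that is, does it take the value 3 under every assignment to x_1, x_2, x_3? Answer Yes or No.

Yes

At x_1 = 1, x_2 = 2, x_3 = 1, for instance:
x_1 ∧ x_2 = 1 ∧ 2 = 1
¬(x_1 ∧ x_2) = ¬1 = 2
¬(x_1 ∧ x_2) ⊃ x_3 = 2 ⊃ 1 = 2
x_2 ⊃ (¬(x_1 ∧ x_2) ⊃ x_3) = 2 ⊃ 2 = 3
(¬(x_1 ∧ x_2) ⊃ x_3) ⊃ (x_2 ⊃ (¬(x_1 ∧ x_2) ⊃ x_3)) = 2 ⊃ 3 = 3
and checking the remaining 63 assignments likewise gives ≥ 3 in every case.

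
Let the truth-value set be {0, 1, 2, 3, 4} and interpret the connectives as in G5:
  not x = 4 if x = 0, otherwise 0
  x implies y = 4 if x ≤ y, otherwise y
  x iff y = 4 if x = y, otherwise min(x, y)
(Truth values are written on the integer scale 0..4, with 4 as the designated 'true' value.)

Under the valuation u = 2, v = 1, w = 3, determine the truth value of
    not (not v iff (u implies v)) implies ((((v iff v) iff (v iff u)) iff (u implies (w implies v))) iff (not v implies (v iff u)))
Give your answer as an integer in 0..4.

not v = not 1 = 0
u implies v = 2 implies 1 = 1
not v iff (u implies v) = 0 iff 1 = 0
not (not v iff (u implies v)) = not 0 = 4
v iff v = 1 iff 1 = 4
v iff u = 1 iff 2 = 1
(v iff v) iff (v iff u) = 4 iff 1 = 1
w implies v = 3 implies 1 = 1
u implies (w implies v) = 2 implies 1 = 1
((v iff v) iff (v iff u)) iff (u implies (w implies v)) = 1 iff 1 = 4
not v = not 1 = 0
v iff u = 1 iff 2 = 1
not v implies (v iff u) = 0 implies 1 = 4
(((v iff v) iff (v iff u)) iff (u implies (w implies v))) iff (not v implies (v iff u)) = 4 iff 4 = 4
not (not v iff (u implies v)) implies ((((v iff v) iff (v iff u)) iff (u implies (w implies v))) iff (not v implies (v iff u))) = 4 implies 4 = 4

4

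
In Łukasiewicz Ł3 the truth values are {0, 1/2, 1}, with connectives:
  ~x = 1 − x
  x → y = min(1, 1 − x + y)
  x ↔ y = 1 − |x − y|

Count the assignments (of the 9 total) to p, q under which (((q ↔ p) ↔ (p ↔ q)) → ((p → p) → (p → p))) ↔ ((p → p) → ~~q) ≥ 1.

3

p = 0, q = 0 ↦ 0  <
p = 0, q = 1/2 ↦ 1/2  <
p = 0, q = 1 ↦ 1  ≥
p = 1/2, q = 0 ↦ 0  <
p = 1/2, q = 1/2 ↦ 1/2  <
p = 1/2, q = 1 ↦ 1  ≥
p = 1, q = 0 ↦ 0  <
p = 1, q = 1/2 ↦ 1/2  <
p = 1, q = 1 ↦ 1  ≥
So 3 of the 9 assignments meet the threshold.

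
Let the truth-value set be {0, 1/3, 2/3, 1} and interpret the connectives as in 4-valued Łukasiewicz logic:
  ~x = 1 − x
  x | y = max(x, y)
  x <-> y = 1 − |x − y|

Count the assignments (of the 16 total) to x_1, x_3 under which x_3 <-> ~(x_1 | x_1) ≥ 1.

4

x_1 = 0, x_3 = 0 ↦ 0  <
x_1 = 0, x_3 = 1/3 ↦ 1/3  <
x_1 = 0, x_3 = 2/3 ↦ 2/3  <
x_1 = 0, x_3 = 1 ↦ 1  ≥
x_1 = 1/3, x_3 = 0 ↦ 1/3  <
x_1 = 1/3, x_3 = 1/3 ↦ 2/3  <
x_1 = 1/3, x_3 = 2/3 ↦ 1  ≥
x_1 = 1/3, x_3 = 1 ↦ 2/3  <
x_1 = 2/3, x_3 = 0 ↦ 2/3  <
x_1 = 2/3, x_3 = 1/3 ↦ 1  ≥
x_1 = 2/3, x_3 = 2/3 ↦ 2/3  <
x_1 = 2/3, x_3 = 1 ↦ 1/3  <
x_1 = 1, x_3 = 0 ↦ 1  ≥
x_1 = 1, x_3 = 1/3 ↦ 2/3  <
x_1 = 1, x_3 = 2/3 ↦ 1/3  <
x_1 = 1, x_3 = 1 ↦ 0  <
So 4 of the 16 assignments meet the threshold.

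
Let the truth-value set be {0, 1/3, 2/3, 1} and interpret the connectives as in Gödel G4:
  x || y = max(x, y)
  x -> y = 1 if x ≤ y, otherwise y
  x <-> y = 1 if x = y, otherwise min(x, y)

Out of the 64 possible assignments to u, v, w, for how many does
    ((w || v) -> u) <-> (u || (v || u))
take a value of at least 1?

26

value 1: 26 assignments (counts)
value 2/3: 13 assignments
value 1/3: 12 assignments
value 0: 13 assignments
So 26 of the 64 assignments meet the threshold.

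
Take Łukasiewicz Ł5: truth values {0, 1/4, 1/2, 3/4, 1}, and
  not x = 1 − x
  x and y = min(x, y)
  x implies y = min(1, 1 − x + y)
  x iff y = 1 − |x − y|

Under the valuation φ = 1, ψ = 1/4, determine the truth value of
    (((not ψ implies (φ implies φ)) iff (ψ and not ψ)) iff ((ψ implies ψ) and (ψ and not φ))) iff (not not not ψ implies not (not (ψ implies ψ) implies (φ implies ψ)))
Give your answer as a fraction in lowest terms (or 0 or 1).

1/2

not ψ = not 1/4 = 3/4
φ implies φ = 1 implies 1 = 1
not ψ implies (φ implies φ) = 3/4 implies 1 = 1
not ψ = not 1/4 = 3/4
ψ and not ψ = 1/4 and 3/4 = 1/4
(not ψ implies (φ implies φ)) iff (ψ and not ψ) = 1 iff 1/4 = 1/4
ψ implies ψ = 1/4 implies 1/4 = 1
not φ = not 1 = 0
ψ and not φ = 1/4 and 0 = 0
(ψ implies ψ) and (ψ and not φ) = 1 and 0 = 0
((not ψ implies (φ implies φ)) iff (ψ and not ψ)) iff ((ψ implies ψ) and (ψ and not φ)) = 1/4 iff 0 = 3/4
not ψ = not 1/4 = 3/4
not not ψ = not 3/4 = 1/4
not not not ψ = not 1/4 = 3/4
ψ implies ψ = 1/4 implies 1/4 = 1
not (ψ implies ψ) = not 1 = 0
φ implies ψ = 1 implies 1/4 = 1/4
not (ψ implies ψ) implies (φ implies ψ) = 0 implies 1/4 = 1
not (not (ψ implies ψ) implies (φ implies ψ)) = not 1 = 0
not not not ψ implies not (not (ψ implies ψ) implies (φ implies ψ)) = 3/4 implies 0 = 1/4
(((not ψ implies (φ implies φ)) iff (ψ and not ψ)) iff ((ψ implies ψ) and (ψ and not φ))) iff (not not not ψ implies not (not (ψ implies ψ) implies (φ implies ψ))) = 3/4 iff 1/4 = 1/2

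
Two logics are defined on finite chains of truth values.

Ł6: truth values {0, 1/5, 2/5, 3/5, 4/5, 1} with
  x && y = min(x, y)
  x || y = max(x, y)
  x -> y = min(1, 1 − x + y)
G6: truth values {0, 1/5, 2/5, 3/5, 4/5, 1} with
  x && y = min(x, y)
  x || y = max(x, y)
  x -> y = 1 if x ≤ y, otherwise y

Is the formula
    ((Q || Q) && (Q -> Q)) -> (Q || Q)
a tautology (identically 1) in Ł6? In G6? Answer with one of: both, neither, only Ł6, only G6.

both

In Ł6: every assignment gives 1 — tautology.
In G6: every assignment gives 1 — tautology.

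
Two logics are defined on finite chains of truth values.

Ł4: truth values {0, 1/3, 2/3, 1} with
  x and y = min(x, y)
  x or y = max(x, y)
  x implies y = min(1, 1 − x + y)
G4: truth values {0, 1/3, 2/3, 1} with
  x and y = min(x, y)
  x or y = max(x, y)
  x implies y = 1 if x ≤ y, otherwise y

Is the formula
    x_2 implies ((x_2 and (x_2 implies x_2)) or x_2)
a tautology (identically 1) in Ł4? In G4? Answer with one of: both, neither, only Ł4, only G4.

In Ł4: every assignment gives 1 — tautology.
In G4: every assignment gives 1 — tautology.

both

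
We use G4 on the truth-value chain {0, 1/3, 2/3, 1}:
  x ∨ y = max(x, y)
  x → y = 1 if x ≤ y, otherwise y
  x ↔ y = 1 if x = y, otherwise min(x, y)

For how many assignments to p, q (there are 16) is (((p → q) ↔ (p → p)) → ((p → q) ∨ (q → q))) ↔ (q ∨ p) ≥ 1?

7

p = 0, q = 0 ↦ 0  <
p = 0, q = 1/3 ↦ 1/3  <
p = 0, q = 2/3 ↦ 2/3  <
p = 0, q = 1 ↦ 1  ≥
p = 1/3, q = 0 ↦ 1/3  <
p = 1/3, q = 1/3 ↦ 1/3  <
p = 1/3, q = 2/3 ↦ 2/3  <
p = 1/3, q = 1 ↦ 1  ≥
p = 2/3, q = 0 ↦ 2/3  <
p = 2/3, q = 1/3 ↦ 2/3  <
p = 2/3, q = 2/3 ↦ 2/3  <
p = 2/3, q = 1 ↦ 1  ≥
p = 1, q = 0 ↦ 1  ≥
p = 1, q = 1/3 ↦ 1  ≥
p = 1, q = 2/3 ↦ 1  ≥
p = 1, q = 1 ↦ 1  ≥
So 7 of the 16 assignments meet the threshold.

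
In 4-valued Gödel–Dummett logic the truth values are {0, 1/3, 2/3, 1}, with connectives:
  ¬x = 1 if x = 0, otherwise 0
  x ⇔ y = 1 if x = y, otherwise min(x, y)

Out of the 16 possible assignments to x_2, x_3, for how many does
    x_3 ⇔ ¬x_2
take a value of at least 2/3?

5

x_2 = 0, x_3 = 0 ↦ 0  <
x_2 = 0, x_3 = 1/3 ↦ 1/3  <
x_2 = 0, x_3 = 2/3 ↦ 2/3  ≥
x_2 = 0, x_3 = 1 ↦ 1  ≥
x_2 = 1/3, x_3 = 0 ↦ 1  ≥
x_2 = 1/3, x_3 = 1/3 ↦ 0  <
x_2 = 1/3, x_3 = 2/3 ↦ 0  <
x_2 = 1/3, x_3 = 1 ↦ 0  <
x_2 = 2/3, x_3 = 0 ↦ 1  ≥
x_2 = 2/3, x_3 = 1/3 ↦ 0  <
x_2 = 2/3, x_3 = 2/3 ↦ 0  <
x_2 = 2/3, x_3 = 1 ↦ 0  <
x_2 = 1, x_3 = 0 ↦ 1  ≥
x_2 = 1, x_3 = 1/3 ↦ 0  <
x_2 = 1, x_3 = 2/3 ↦ 0  <
x_2 = 1, x_3 = 1 ↦ 0  <
So 5 of the 16 assignments meet the threshold.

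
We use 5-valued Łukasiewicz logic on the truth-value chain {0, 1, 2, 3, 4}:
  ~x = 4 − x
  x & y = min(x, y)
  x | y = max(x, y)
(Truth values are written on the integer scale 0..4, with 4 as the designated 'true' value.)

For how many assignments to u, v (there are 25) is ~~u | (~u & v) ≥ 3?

14

value 4: 6 assignments (counts)
value 3: 8 assignments (counts)
value 2: 7 assignments
value 1: 3 assignments
value 0: 1 assignment
So 14 of the 25 assignments meet the threshold.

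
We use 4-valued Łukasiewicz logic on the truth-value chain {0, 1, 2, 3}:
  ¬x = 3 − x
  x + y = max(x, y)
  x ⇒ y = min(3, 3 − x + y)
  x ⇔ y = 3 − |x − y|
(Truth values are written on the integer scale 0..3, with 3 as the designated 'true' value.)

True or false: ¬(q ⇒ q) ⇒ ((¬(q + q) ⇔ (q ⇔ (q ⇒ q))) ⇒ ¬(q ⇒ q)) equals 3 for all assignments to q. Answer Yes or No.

q = 0 ↦ 3
q = 1 ↦ 3
q = 2 ↦ 3
q = 3 ↦ 3
Every assignment gives a value ≥ 3.

Yes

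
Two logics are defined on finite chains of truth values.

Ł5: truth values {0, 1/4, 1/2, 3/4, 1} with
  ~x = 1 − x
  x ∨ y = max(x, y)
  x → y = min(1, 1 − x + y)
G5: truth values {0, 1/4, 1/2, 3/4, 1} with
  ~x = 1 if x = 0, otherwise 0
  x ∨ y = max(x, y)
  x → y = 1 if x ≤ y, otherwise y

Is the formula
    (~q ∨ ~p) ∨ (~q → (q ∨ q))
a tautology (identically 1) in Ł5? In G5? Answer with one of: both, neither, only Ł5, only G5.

In Ł5: at p = 1/4, q = 1/4 the value is 3/4 — not a tautology.
In G5: every assignment gives 1 — tautology.

only G5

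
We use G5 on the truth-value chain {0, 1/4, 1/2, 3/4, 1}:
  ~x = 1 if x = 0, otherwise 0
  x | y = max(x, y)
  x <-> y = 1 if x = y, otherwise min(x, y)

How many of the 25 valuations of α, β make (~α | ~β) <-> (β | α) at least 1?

value 1: 2 assignments (counts)
value 3/4: 2 assignments
value 1/2: 2 assignments
value 1/4: 2 assignments
value 0: 17 assignments
So 2 of the 25 assignments meet the threshold.

2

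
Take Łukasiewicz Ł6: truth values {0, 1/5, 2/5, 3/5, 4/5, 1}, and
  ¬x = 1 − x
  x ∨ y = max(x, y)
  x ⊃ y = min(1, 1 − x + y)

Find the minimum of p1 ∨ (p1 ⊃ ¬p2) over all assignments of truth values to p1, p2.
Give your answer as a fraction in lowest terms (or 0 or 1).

Take p1 = 2/5, p2 = 1:
¬p2 = ¬1 = 0
p1 ⊃ ¬p2 = 2/5 ⊃ 0 = 3/5
p1 ∨ (p1 ⊃ ¬p2) = 2/5 ∨ 3/5 = 3/5
No assignment yields a value below 3/5, so this is the minimum.

3/5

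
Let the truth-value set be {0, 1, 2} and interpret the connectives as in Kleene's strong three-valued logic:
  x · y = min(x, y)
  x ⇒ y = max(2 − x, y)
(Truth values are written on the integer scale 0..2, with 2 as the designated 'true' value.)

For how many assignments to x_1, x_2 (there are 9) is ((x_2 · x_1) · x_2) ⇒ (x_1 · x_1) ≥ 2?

x_1 = 0, x_2 = 0 ↦ 2  ≥
x_1 = 0, x_2 = 1 ↦ 2  ≥
x_1 = 0, x_2 = 2 ↦ 2  ≥
x_1 = 1, x_2 = 0 ↦ 2  ≥
x_1 = 1, x_2 = 1 ↦ 1  <
x_1 = 1, x_2 = 2 ↦ 1  <
x_1 = 2, x_2 = 0 ↦ 2  ≥
x_1 = 2, x_2 = 1 ↦ 2  ≥
x_1 = 2, x_2 = 2 ↦ 2  ≥
So 7 of the 9 assignments meet the threshold.

7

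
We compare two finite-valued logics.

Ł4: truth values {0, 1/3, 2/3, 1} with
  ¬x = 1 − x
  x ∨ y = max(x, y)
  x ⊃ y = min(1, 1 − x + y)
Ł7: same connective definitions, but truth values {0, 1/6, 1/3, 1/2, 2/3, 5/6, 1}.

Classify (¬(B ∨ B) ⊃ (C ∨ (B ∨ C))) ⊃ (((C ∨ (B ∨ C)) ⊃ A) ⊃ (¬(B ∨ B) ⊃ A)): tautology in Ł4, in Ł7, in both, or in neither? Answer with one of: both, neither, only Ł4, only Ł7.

In Ł4: every assignment gives 1 — tautology.
In Ł7: every assignment gives 1 — tautology.

both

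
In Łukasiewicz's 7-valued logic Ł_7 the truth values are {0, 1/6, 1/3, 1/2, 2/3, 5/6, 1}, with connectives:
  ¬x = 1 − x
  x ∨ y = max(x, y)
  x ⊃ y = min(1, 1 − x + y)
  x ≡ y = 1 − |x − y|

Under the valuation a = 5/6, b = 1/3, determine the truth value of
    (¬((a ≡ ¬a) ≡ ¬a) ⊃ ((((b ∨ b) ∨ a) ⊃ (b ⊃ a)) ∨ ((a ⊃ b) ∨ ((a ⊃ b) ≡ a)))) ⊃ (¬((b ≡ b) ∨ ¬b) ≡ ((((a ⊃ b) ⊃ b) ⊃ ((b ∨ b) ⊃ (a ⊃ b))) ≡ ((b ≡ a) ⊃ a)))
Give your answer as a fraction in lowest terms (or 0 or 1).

¬a = ¬5/6 = 1/6
a ≡ ¬a = 5/6 ≡ 1/6 = 1/3
¬a = ¬5/6 = 1/6
(a ≡ ¬a) ≡ ¬a = 1/3 ≡ 1/6 = 5/6
¬((a ≡ ¬a) ≡ ¬a) = ¬5/6 = 1/6
b ∨ b = 1/3 ∨ 1/3 = 1/3
(b ∨ b) ∨ a = 1/3 ∨ 5/6 = 5/6
b ⊃ a = 1/3 ⊃ 5/6 = 1
((b ∨ b) ∨ a) ⊃ (b ⊃ a) = 5/6 ⊃ 1 = 1
a ⊃ b = 5/6 ⊃ 1/3 = 1/2
a ⊃ b = 5/6 ⊃ 1/3 = 1/2
(a ⊃ b) ≡ a = 1/2 ≡ 5/6 = 2/3
(a ⊃ b) ∨ ((a ⊃ b) ≡ a) = 1/2 ∨ 2/3 = 2/3
(((b ∨ b) ∨ a) ⊃ (b ⊃ a)) ∨ ((a ⊃ b) ∨ ((a ⊃ b) ≡ a)) = 1 ∨ 2/3 = 1
¬((a ≡ ¬a) ≡ ¬a) ⊃ ((((b ∨ b) ∨ a) ⊃ (b ⊃ a)) ∨ ((a ⊃ b) ∨ ((a ⊃ b) ≡ a))) = 1/6 ⊃ 1 = 1
b ≡ b = 1/3 ≡ 1/3 = 1
¬b = ¬1/3 = 2/3
(b ≡ b) ∨ ¬b = 1 ∨ 2/3 = 1
¬((b ≡ b) ∨ ¬b) = ¬1 = 0
a ⊃ b = 5/6 ⊃ 1/3 = 1/2
(a ⊃ b) ⊃ b = 1/2 ⊃ 1/3 = 5/6
b ∨ b = 1/3 ∨ 1/3 = 1/3
a ⊃ b = 5/6 ⊃ 1/3 = 1/2
(b ∨ b) ⊃ (a ⊃ b) = 1/3 ⊃ 1/2 = 1
((a ⊃ b) ⊃ b) ⊃ ((b ∨ b) ⊃ (a ⊃ b)) = 5/6 ⊃ 1 = 1
b ≡ a = 1/3 ≡ 5/6 = 1/2
(b ≡ a) ⊃ a = 1/2 ⊃ 5/6 = 1
(((a ⊃ b) ⊃ b) ⊃ ((b ∨ b) ⊃ (a ⊃ b))) ≡ ((b ≡ a) ⊃ a) = 1 ≡ 1 = 1
¬((b ≡ b) ∨ ¬b) ≡ ((((a ⊃ b) ⊃ b) ⊃ ((b ∨ b) ⊃ (a ⊃ b))) ≡ ((b ≡ a) ⊃ a)) = 0 ≡ 1 = 0
(¬((a ≡ ¬a) ≡ ¬a) ⊃ ((((b ∨ b) ∨ a) ⊃ (b ⊃ a)) ∨ ((a ⊃ b) ∨ ((a ⊃ b) ≡ a)))) ⊃ (¬((b ≡ b) ∨ ¬b) ≡ ((((a ⊃ b) ⊃ b) ⊃ ((b ∨ b) ⊃ (a ⊃ b))) ≡ ((b ≡ a) ⊃ a))) = 1 ⊃ 0 = 0

0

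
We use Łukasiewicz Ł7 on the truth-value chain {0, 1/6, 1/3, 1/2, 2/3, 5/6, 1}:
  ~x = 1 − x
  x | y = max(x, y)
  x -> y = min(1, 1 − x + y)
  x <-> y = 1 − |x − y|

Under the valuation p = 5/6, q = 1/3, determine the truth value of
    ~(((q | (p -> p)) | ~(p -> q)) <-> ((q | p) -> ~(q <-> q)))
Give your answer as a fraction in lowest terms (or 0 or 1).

5/6

p -> p = 5/6 -> 5/6 = 1
q | (p -> p) = 1/3 | 1 = 1
p -> q = 5/6 -> 1/3 = 1/2
~(p -> q) = ~1/2 = 1/2
(q | (p -> p)) | ~(p -> q) = 1 | 1/2 = 1
q | p = 1/3 | 5/6 = 5/6
q <-> q = 1/3 <-> 1/3 = 1
~(q <-> q) = ~1 = 0
(q | p) -> ~(q <-> q) = 5/6 -> 0 = 1/6
((q | (p -> p)) | ~(p -> q)) <-> ((q | p) -> ~(q <-> q)) = 1 <-> 1/6 = 1/6
~(((q | (p -> p)) | ~(p -> q)) <-> ((q | p) -> ~(q <-> q))) = ~1/6 = 5/6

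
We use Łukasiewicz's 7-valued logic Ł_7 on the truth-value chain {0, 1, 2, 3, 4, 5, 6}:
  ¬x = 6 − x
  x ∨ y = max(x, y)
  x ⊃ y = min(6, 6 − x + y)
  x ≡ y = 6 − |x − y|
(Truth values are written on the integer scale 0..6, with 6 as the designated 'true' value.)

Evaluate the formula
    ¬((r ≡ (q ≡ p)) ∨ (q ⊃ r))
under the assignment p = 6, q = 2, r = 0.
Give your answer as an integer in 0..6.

2

q ≡ p = 2 ≡ 6 = 2
r ≡ (q ≡ p) = 0 ≡ 2 = 4
q ⊃ r = 2 ⊃ 0 = 4
(r ≡ (q ≡ p)) ∨ (q ⊃ r) = 4 ∨ 4 = 4
¬((r ≡ (q ≡ p)) ∨ (q ⊃ r)) = ¬4 = 2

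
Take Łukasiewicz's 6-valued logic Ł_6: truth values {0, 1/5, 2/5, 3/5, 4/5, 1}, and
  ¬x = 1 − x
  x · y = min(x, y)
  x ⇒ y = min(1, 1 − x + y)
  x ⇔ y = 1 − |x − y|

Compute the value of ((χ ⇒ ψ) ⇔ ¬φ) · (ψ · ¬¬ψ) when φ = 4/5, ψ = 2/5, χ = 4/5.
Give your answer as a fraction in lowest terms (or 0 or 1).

χ ⇒ ψ = 4/5 ⇒ 2/5 = 3/5
¬φ = ¬4/5 = 1/5
(χ ⇒ ψ) ⇔ ¬φ = 3/5 ⇔ 1/5 = 3/5
¬ψ = ¬2/5 = 3/5
¬¬ψ = ¬3/5 = 2/5
ψ · ¬¬ψ = 2/5 · 2/5 = 2/5
((χ ⇒ ψ) ⇔ ¬φ) · (ψ · ¬¬ψ) = 3/5 · 2/5 = 2/5

2/5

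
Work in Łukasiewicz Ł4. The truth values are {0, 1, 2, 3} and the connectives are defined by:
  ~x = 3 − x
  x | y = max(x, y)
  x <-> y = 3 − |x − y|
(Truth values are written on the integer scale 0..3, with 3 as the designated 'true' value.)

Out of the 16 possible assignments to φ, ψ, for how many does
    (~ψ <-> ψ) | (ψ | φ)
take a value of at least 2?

φ = 0, ψ = 0 ↦ 0  <
φ = 0, ψ = 1 ↦ 2  ≥
φ = 0, ψ = 2 ↦ 2  ≥
φ = 0, ψ = 3 ↦ 3  ≥
φ = 1, ψ = 0 ↦ 1  <
φ = 1, ψ = 1 ↦ 2  ≥
φ = 1, ψ = 2 ↦ 2  ≥
φ = 1, ψ = 3 ↦ 3  ≥
φ = 2, ψ = 0 ↦ 2  ≥
φ = 2, ψ = 1 ↦ 2  ≥
φ = 2, ψ = 2 ↦ 2  ≥
φ = 2, ψ = 3 ↦ 3  ≥
φ = 3, ψ = 0 ↦ 3  ≥
φ = 3, ψ = 1 ↦ 3  ≥
φ = 3, ψ = 2 ↦ 3  ≥
φ = 3, ψ = 3 ↦ 3  ≥
So 14 of the 16 assignments meet the threshold.

14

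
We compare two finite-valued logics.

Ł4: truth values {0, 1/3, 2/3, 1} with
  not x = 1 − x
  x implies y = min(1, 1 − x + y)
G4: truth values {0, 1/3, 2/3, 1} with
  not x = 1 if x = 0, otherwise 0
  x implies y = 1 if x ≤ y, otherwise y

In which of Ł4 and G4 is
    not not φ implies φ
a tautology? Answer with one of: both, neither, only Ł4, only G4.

In Ł4: every assignment gives 1 — tautology.
In G4: at φ = 1/3 the value is 1/3 — not a tautology.

only Ł4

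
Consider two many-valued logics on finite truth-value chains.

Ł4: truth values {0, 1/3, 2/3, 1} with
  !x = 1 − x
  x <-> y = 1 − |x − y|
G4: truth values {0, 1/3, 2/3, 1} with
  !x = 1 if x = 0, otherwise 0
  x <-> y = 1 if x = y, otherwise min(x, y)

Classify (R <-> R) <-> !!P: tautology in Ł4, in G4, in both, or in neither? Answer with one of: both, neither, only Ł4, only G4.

In Ł4: at P = 0, R = 0 the value is 0 — not a tautology.
In G4: at P = 0, R = 0 the value is 0 — not a tautology.

neither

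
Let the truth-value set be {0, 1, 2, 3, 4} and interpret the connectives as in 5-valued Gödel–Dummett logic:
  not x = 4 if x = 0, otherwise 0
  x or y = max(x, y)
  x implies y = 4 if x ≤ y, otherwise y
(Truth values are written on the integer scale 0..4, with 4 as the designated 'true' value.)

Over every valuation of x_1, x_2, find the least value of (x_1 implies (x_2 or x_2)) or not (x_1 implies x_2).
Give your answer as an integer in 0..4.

1

Take x_1 = 2, x_2 = 1:
x_2 or x_2 = 1 or 1 = 1
x_1 implies (x_2 or x_2) = 2 implies 1 = 1
x_1 implies x_2 = 2 implies 1 = 1
not (x_1 implies x_2) = not 1 = 0
(x_1 implies (x_2 or x_2)) or not (x_1 implies x_2) = 1 or 0 = 1
No assignment yields a value below 1, so this is the minimum.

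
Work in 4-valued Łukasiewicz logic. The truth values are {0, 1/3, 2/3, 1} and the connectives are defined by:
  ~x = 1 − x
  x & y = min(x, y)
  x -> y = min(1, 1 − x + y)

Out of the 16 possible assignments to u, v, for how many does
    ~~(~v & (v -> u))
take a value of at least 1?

u = 0, v = 0 ↦ 1  ≥
u = 0, v = 1/3 ↦ 2/3  <
u = 0, v = 2/3 ↦ 1/3  <
u = 0, v = 1 ↦ 0  <
u = 1/3, v = 0 ↦ 1  ≥
u = 1/3, v = 1/3 ↦ 2/3  <
u = 1/3, v = 2/3 ↦ 1/3  <
u = 1/3, v = 1 ↦ 0  <
u = 2/3, v = 0 ↦ 1  ≥
u = 2/3, v = 1/3 ↦ 2/3  <
u = 2/3, v = 2/3 ↦ 1/3  <
u = 2/3, v = 1 ↦ 0  <
u = 1, v = 0 ↦ 1  ≥
u = 1, v = 1/3 ↦ 2/3  <
u = 1, v = 2/3 ↦ 1/3  <
u = 1, v = 1 ↦ 0  <
So 4 of the 16 assignments meet the threshold.

4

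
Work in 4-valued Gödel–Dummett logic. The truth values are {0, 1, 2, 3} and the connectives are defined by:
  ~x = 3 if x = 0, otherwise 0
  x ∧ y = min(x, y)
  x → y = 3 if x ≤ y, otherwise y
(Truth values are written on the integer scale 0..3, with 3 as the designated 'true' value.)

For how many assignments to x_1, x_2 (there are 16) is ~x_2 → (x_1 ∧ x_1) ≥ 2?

14

x_1 = 0, x_2 = 0 ↦ 0  <
x_1 = 0, x_2 = 1 ↦ 3  ≥
x_1 = 0, x_2 = 2 ↦ 3  ≥
x_1 = 0, x_2 = 3 ↦ 3  ≥
x_1 = 1, x_2 = 0 ↦ 1  <
x_1 = 1, x_2 = 1 ↦ 3  ≥
x_1 = 1, x_2 = 2 ↦ 3  ≥
x_1 = 1, x_2 = 3 ↦ 3  ≥
x_1 = 2, x_2 = 0 ↦ 2  ≥
x_1 = 2, x_2 = 1 ↦ 3  ≥
x_1 = 2, x_2 = 2 ↦ 3  ≥
x_1 = 2, x_2 = 3 ↦ 3  ≥
x_1 = 3, x_2 = 0 ↦ 3  ≥
x_1 = 3, x_2 = 1 ↦ 3  ≥
x_1 = 3, x_2 = 2 ↦ 3  ≥
x_1 = 3, x_2 = 3 ↦ 3  ≥
So 14 of the 16 assignments meet the threshold.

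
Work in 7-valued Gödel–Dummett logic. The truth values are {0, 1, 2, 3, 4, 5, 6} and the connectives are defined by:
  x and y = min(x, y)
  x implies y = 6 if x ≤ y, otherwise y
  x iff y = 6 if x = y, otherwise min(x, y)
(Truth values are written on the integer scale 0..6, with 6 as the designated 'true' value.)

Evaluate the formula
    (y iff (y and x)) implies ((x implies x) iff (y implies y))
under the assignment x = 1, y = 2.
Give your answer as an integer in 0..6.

y and x = 2 and 1 = 1
y iff (y and x) = 2 iff 1 = 1
x implies x = 1 implies 1 = 6
y implies y = 2 implies 2 = 6
(x implies x) iff (y implies y) = 6 iff 6 = 6
(y iff (y and x)) implies ((x implies x) iff (y implies y)) = 1 implies 6 = 6

6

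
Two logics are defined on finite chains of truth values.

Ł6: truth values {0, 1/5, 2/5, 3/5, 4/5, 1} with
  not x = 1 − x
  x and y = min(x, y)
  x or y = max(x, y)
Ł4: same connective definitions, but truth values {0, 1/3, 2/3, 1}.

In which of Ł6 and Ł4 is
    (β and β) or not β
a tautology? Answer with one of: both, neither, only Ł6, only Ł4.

In Ł6: at β = 1/5 the value is 4/5 — not a tautology.
In Ł4: at β = 1/3 the value is 2/3 — not a tautology.

neither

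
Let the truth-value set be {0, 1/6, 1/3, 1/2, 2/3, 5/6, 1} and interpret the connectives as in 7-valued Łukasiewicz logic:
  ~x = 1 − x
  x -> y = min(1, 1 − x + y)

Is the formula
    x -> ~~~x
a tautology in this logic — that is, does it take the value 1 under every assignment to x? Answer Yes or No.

No

Counterexample: take x = 2/3.
~x = ~2/3 = 1/3
~~x = ~1/3 = 2/3
~~~x = ~2/3 = 1/3
x -> ~~~x = 2/3 -> 1/3 = 2/3
This gives 2/3 ≠ 1.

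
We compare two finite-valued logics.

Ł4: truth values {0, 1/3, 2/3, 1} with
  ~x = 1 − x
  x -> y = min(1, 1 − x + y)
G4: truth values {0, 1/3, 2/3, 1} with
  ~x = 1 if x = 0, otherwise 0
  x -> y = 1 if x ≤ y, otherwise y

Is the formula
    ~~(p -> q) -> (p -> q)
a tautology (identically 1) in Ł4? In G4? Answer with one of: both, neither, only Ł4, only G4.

In Ł4: every assignment gives 1 — tautology.
In G4: at p = 2/3, q = 1/3 the value is 1/3 — not a tautology.

only Ł4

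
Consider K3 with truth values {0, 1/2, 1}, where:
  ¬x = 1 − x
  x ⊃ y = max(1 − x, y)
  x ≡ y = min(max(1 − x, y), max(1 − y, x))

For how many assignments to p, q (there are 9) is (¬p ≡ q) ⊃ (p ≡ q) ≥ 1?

p = 0, q = 0 ↦ 1  ≥
p = 0, q = 1/2 ↦ 1/2  <
p = 0, q = 1 ↦ 0  <
p = 1/2, q = 0 ↦ 1/2  <
p = 1/2, q = 1/2 ↦ 1/2  <
p = 1/2, q = 1 ↦ 1/2  <
p = 1, q = 0 ↦ 0  <
p = 1, q = 1/2 ↦ 1/2  <
p = 1, q = 1 ↦ 1  ≥
So 2 of the 9 assignments meet the threshold.

2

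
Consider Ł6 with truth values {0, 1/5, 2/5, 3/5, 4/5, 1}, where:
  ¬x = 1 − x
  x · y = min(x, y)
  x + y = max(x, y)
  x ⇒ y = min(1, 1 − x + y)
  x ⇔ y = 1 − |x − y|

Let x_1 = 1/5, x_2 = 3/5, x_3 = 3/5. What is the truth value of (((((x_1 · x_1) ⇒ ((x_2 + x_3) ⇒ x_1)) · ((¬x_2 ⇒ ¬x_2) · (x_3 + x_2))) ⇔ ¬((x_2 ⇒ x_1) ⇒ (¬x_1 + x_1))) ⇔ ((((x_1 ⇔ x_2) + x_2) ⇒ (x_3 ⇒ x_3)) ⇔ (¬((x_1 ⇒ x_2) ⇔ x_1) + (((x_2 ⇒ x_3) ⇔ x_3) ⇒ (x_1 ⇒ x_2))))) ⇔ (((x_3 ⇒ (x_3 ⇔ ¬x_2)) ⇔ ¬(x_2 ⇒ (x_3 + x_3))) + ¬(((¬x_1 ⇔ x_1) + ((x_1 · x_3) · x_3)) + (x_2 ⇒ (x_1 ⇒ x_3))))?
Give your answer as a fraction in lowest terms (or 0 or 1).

x_1 · x_1 = 1/5 · 1/5 = 1/5
x_2 + x_3 = 3/5 + 3/5 = 3/5
(x_2 + x_3) ⇒ x_1 = 3/5 ⇒ 1/5 = 3/5
(x_1 · x_1) ⇒ ((x_2 + x_3) ⇒ x_1) = 1/5 ⇒ 3/5 = 1
¬x_2 = ¬3/5 = 2/5
¬x_2 = ¬3/5 = 2/5
¬x_2 ⇒ ¬x_2 = 2/5 ⇒ 2/5 = 1
x_3 + x_2 = 3/5 + 3/5 = 3/5
(¬x_2 ⇒ ¬x_2) · (x_3 + x_2) = 1 · 3/5 = 3/5
((x_1 · x_1) ⇒ ((x_2 + x_3) ⇒ x_1)) · ((¬x_2 ⇒ ¬x_2) · (x_3 + x_2)) = 1 · 3/5 = 3/5
x_2 ⇒ x_1 = 3/5 ⇒ 1/5 = 3/5
¬x_1 = ¬1/5 = 4/5
¬x_1 + x_1 = 4/5 + 1/5 = 4/5
(x_2 ⇒ x_1) ⇒ (¬x_1 + x_1) = 3/5 ⇒ 4/5 = 1
¬((x_2 ⇒ x_1) ⇒ (¬x_1 + x_1)) = ¬1 = 0
(((x_1 · x_1) ⇒ ((x_2 + x_3) ⇒ x_1)) · ((¬x_2 ⇒ ¬x_2) · (x_3 + x_2))) ⇔ ¬((x_2 ⇒ x_1) ⇒ (¬x_1 + x_1)) = 3/5 ⇔ 0 = 2/5
x_1 ⇔ x_2 = 1/5 ⇔ 3/5 = 3/5
(x_1 ⇔ x_2) + x_2 = 3/5 + 3/5 = 3/5
x_3 ⇒ x_3 = 3/5 ⇒ 3/5 = 1
((x_1 ⇔ x_2) + x_2) ⇒ (x_3 ⇒ x_3) = 3/5 ⇒ 1 = 1
x_1 ⇒ x_2 = 1/5 ⇒ 3/5 = 1
(x_1 ⇒ x_2) ⇔ x_1 = 1 ⇔ 1/5 = 1/5
¬((x_1 ⇒ x_2) ⇔ x_1) = ¬1/5 = 4/5
x_2 ⇒ x_3 = 3/5 ⇒ 3/5 = 1
(x_2 ⇒ x_3) ⇔ x_3 = 1 ⇔ 3/5 = 3/5
x_1 ⇒ x_2 = 1/5 ⇒ 3/5 = 1
((x_2 ⇒ x_3) ⇔ x_3) ⇒ (x_1 ⇒ x_2) = 3/5 ⇒ 1 = 1
¬((x_1 ⇒ x_2) ⇔ x_1) + (((x_2 ⇒ x_3) ⇔ x_3) ⇒ (x_1 ⇒ x_2)) = 4/5 + 1 = 1
(((x_1 ⇔ x_2) + x_2) ⇒ (x_3 ⇒ x_3)) ⇔ (¬((x_1 ⇒ x_2) ⇔ x_1) + (((x_2 ⇒ x_3) ⇔ x_3) ⇒ (x_1 ⇒ x_2))) = 1 ⇔ 1 = 1
((((x_1 · x_1) ⇒ ((x_2 + x_3) ⇒ x_1)) · ((¬x_2 ⇒ ¬x_2) · (x_3 + x_2))) ⇔ ¬((x_2 ⇒ x_1) ⇒ (¬x_1 + x_1))) ⇔ ((((x_1 ⇔ x_2) + x_2) ⇒ (x_3 ⇒ x_3)) ⇔ (¬((x_1 ⇒ x_2) ⇔ x_1) + (((x_2 ⇒ x_3) ⇔ x_3) ⇒ (x_1 ⇒ x_2)))) = 2/5 ⇔ 1 = 2/5
¬x_2 = ¬3/5 = 2/5
x_3 ⇔ ¬x_2 = 3/5 ⇔ 2/5 = 4/5
x_3 ⇒ (x_3 ⇔ ¬x_2) = 3/5 ⇒ 4/5 = 1
x_3 + x_3 = 3/5 + 3/5 = 3/5
x_2 ⇒ (x_3 + x_3) = 3/5 ⇒ 3/5 = 1
¬(x_2 ⇒ (x_3 + x_3)) = ¬1 = 0
(x_3 ⇒ (x_3 ⇔ ¬x_2)) ⇔ ¬(x_2 ⇒ (x_3 + x_3)) = 1 ⇔ 0 = 0
¬x_1 = ¬1/5 = 4/5
¬x_1 ⇔ x_1 = 4/5 ⇔ 1/5 = 2/5
x_1 · x_3 = 1/5 · 3/5 = 1/5
(x_1 · x_3) · x_3 = 1/5 · 3/5 = 1/5
(¬x_1 ⇔ x_1) + ((x_1 · x_3) · x_3) = 2/5 + 1/5 = 2/5
x_1 ⇒ x_3 = 1/5 ⇒ 3/5 = 1
x_2 ⇒ (x_1 ⇒ x_3) = 3/5 ⇒ 1 = 1
((¬x_1 ⇔ x_1) + ((x_1 · x_3) · x_3)) + (x_2 ⇒ (x_1 ⇒ x_3)) = 2/5 + 1 = 1
¬(((¬x_1 ⇔ x_1) + ((x_1 · x_3) · x_3)) + (x_2 ⇒ (x_1 ⇒ x_3))) = ¬1 = 0
((x_3 ⇒ (x_3 ⇔ ¬x_2)) ⇔ ¬(x_2 ⇒ (x_3 + x_3))) + ¬(((¬x_1 ⇔ x_1) + ((x_1 · x_3) · x_3)) + (x_2 ⇒ (x_1 ⇒ x_3))) = 0 + 0 = 0
(((((x_1 · x_1) ⇒ ((x_2 + x_3) ⇒ x_1)) · ((¬x_2 ⇒ ¬x_2) · (x_3 + x_2))) ⇔ ¬((x_2 ⇒ x_1) ⇒ (¬x_1 + x_1))) ⇔ ((((x_1 ⇔ x_2) + x_2) ⇒ (x_3 ⇒ x_3)) ⇔ (¬((x_1 ⇒ x_2) ⇔ x_1) + (((x_2 ⇒ x_3) ⇔ x_3) ⇒ (x_1 ⇒ x_2))))) ⇔ (((x_3 ⇒ (x_3 ⇔ ¬x_2)) ⇔ ¬(x_2 ⇒ (x_3 + x_3))) + ¬(((¬x_1 ⇔ x_1) + ((x_1 · x_3) · x_3)) + (x_2 ⇒ (x_1 ⇒ x_3)))) = 2/5 ⇔ 0 = 3/5

3/5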